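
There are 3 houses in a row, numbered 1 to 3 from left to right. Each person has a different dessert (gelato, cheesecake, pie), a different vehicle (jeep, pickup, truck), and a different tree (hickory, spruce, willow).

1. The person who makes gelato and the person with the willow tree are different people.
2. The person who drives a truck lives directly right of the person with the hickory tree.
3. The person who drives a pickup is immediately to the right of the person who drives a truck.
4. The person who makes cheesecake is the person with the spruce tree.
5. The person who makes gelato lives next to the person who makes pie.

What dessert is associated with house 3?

cheesecake

Clue 3 places the person who drives a pickup in house 3.
The person who drives a truck is in house 2 (clue 3).
The only vehicle still possible for house 1 is jeep.
The person with the hickory tree is in house 1 (clue 2).
The person who makes cheesecake is narrowed to house 2 or 3; consider each.
Placing it in house 2 leads to a contradiction, so it's in house 3.
By clue 4, the person with the spruce tree is in house 3.
House 2's tree must be willow (nothing else left).
Clue 1: the person who makes gelato is in house 1.
The person who makes pie is in house 2 (clue 5).
So: house 1 = gelato/jeep/hickory, house 2 = pie/truck/willow, house 3 = cheesecake/pickup/spruce.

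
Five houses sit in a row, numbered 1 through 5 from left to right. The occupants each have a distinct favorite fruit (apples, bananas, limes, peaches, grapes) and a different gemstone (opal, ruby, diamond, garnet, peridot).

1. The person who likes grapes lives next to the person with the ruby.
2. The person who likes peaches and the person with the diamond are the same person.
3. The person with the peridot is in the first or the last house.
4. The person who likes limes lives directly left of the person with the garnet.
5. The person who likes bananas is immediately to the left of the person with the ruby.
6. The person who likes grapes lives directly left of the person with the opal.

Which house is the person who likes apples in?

The person with the peridot is narrowed to house 1 or 5; consider each.
Placing it in house 5 leads to a contradiction, so it's in house 1.
The person who likes bananas is narrowed to house 1 or 2 or 3 or 4; consider each.
Placing it in house 2 and house 3 and house 4 leads to a contradiction, so it's in house 1.
Clue 5: the person with the ruby is in house 2.
From clue 1, the person who likes grapes must be in house 3.
Clue 6: the person with the opal is in house 4.
By clue 2, the person who likes peaches is in house 5.
By clue 2, the person with the diamond is in house 5.
House 3 gemstone: only garnet fits.
Clue 4: the person who likes limes is in house 2.
The only favorite fruit still possible for house 4 is apples.
So: house 1 = bananas/peridot, house 2 = limes/ruby, house 3 = grapes/garnet, house 4 = apples/opal, house 5 = peaches/diamond.

4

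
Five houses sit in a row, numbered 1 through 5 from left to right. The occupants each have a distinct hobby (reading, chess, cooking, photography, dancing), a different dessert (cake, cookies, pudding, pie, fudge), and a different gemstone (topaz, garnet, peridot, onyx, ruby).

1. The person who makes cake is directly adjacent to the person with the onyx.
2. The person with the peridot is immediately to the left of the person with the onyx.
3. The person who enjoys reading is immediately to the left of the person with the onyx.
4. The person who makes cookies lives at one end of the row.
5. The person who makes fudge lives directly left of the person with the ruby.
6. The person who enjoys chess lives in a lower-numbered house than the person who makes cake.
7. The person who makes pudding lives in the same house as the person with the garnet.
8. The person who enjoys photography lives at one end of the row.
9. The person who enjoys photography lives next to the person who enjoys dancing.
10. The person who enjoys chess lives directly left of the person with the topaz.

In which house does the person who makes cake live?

The person who enjoys dancing is narrowed to house 2 or 4; consider each.
Placing it in house 2 leads to a contradiction, so it's in house 4.
From clue 9, the person who enjoys photography must be in house 5.
The person who makes cookies is narrowed to house 1 or 5; consider each.
Placing it in house 1 leads to a contradiction, so it's in house 5.
That leaves ruby as the gemstone for house 5.
By clue 5, the person who makes fudge is in house 4.
The only gemstone still possible for house 4 is onyx.
By clue 1, the person who makes cake is in house 3.
Clue 2: the person with the peridot is in house 3.
The person who enjoys reading is in house 3 (clue 3).
House 1 gemstone: only garnet fits.
The only gemstone still possible for house 2 is topaz.
From clue 7, the person who makes pudding must be in house 1.
By clue 10, the person who enjoys chess is in house 1.
That leaves cooking as the hobby for house 2.
The only dessert still possible for house 2 is pie.
So: house 1 = chess/pudding/garnet, house 2 = cooking/pie/topaz, house 3 = reading/cake/peridot, house 4 = dancing/fudge/onyx, house 5 = photography/cookies/ruby.

3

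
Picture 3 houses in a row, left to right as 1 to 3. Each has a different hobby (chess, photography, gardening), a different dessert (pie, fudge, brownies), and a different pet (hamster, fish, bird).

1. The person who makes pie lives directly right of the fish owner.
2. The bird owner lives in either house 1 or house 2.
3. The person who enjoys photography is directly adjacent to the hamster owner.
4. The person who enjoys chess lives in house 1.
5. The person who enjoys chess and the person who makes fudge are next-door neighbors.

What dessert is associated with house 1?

By clue 4, the person who enjoys chess is in house 1.
By clue 5, the person who makes fudge is in house 2.
That leaves brownies as the dessert for house 1.
That leaves pie as the dessert for house 3.
So house 3 gets hamster for pet.
From clue 1, the fish owner must be in house 2.
Clue 3 places the person who enjoys photography in house 2.
House 3's hobby must be gardening (nothing else left).
So house 1 gets bird for pet.
So: house 1 = chess/brownies/bird, house 2 = photography/fudge/fish, house 3 = gardening/pie/hamster.

brownies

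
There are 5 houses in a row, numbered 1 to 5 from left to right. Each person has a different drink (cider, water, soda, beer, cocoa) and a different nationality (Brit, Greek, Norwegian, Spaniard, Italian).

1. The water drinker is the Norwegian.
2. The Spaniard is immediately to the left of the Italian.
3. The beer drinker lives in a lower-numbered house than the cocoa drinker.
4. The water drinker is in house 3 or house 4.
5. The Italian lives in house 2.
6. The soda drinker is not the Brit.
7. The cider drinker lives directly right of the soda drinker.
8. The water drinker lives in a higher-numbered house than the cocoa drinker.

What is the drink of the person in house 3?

Clue 5 places the Italian in house 2.
That leaves cider as the drink for house 5.
Clue 2: the Spaniard is in house 1.
By clue 7, the soda drinker is in house 4.
The only drink still possible for house 1 is beer.
House 2's drink must be cocoa (nothing else left).
House 3's drink must be water (nothing else left).
Clue 1: the Norwegian is in house 3.
House 4 nationality: only Greek fits.
So house 5 gets Brit for nationality.
So: house 1 = beer/Spaniard, house 2 = cocoa/Italian, house 3 = water/Norwegian, house 4 = soda/Greek, house 5 = cider/Brit.

water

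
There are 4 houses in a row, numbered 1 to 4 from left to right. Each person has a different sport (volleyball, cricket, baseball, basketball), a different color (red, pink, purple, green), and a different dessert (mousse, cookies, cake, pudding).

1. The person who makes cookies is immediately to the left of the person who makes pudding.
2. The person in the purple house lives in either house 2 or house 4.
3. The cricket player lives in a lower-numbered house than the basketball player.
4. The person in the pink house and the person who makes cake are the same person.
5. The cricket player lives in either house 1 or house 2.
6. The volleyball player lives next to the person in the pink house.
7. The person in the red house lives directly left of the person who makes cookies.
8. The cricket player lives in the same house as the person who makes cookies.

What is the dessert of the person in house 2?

cookies

Clue 8 places the cricket player in house 2.
By clue 8, the person who makes cookies is in house 2.
By clue 1, the person who makes pudding is in house 3.
From clue 7, the person in the red house must be in house 1.
The only sport still possible for house 1 is baseball.
From clue 4, the person in the pink house must be in house 4.
The person who makes cake is in house 4 (clue 4).
Clue 6: the volleyball player is in house 3.
House 4's sport must be basketball (nothing else left).
House 2 color: only purple fits.
That leaves green as the color for house 3.
That leaves mousse as the dessert for house 1.
So: house 1 = baseball/red/mousse, house 2 = cricket/purple/cookies, house 3 = volleyball/green/pudding, house 4 = basketball/pink/cake.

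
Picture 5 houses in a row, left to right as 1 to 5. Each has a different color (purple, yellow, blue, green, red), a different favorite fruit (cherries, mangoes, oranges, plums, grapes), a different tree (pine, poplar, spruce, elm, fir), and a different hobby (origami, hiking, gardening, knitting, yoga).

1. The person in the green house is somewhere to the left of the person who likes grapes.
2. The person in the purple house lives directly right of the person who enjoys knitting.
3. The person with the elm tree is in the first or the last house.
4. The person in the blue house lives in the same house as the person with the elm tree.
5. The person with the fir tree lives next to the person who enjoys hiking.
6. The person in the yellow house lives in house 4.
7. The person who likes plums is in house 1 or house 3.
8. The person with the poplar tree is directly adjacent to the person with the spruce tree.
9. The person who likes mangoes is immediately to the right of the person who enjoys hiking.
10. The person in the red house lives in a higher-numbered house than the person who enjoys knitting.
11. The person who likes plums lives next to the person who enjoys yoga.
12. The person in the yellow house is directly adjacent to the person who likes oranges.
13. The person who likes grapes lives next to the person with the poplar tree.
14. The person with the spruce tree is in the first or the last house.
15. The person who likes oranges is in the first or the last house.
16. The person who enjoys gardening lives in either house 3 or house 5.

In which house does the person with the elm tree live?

5

By clue 6, the person in the yellow house is in house 4.
The person who likes oranges is in house 5 (clue 15).
The person who likes grapes is in house 3 (clue 13).
From clue 11, the person who enjoys yoga must be in house 2.
House 1's favorite fruit must be plums (nothing else left).
So house 3 gets red for color.
House 3's tree must be pine (nothing else left).
Clue 10: the person who enjoys knitting is in house 1.
House 4's hobby must be origami (nothing else left).
That leaves gardening as the hobby for house 5.
The person in the purple house is in house 2 (clue 2).
From clue 9, the person who likes mangoes must be in house 4.
So house 1 gets green for color.
That leaves blue as the color for house 5.
The only favorite fruit still possible for house 2 is cherries.
House 3 hobby: only hiking fits.
From clue 4, the person with the elm tree must be in house 5.
So house 1 gets spruce for tree.
By clue 8, the person with the poplar tree is in house 2.
House 4's tree must be fir (nothing else left).
So: house 1 = green/plums/spruce/knitting, house 2 = purple/cherries/poplar/yoga, house 3 = red/grapes/pine/hiking, house 4 = yellow/mangoes/fir/origami, house 5 = blue/oranges/elm/gardening.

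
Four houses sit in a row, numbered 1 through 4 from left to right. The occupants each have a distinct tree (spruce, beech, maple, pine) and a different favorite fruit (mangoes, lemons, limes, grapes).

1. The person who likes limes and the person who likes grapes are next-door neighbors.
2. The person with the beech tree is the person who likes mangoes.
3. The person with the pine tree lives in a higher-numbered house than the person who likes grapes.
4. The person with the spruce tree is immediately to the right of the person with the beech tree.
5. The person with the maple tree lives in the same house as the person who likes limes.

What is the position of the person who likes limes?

3

The person with the beech tree is narrowed to house 1 or 2 or 3; consider each.
Placing it in house 2 and house 3 leads to a contradiction, so it's in house 1.
The person who likes mangoes is in house 1 (clue 2).
From clue 4, the person with the spruce tree must be in house 2.
The person with the maple tree is narrowed to house 3 or 4; consider each.
Placing it in house 4 leads to a contradiction, so it's in house 3.
From clue 5, the person who likes limes must be in house 3.
House 4's tree must be pine (nothing else left).
House 2's favorite fruit must be grapes (nothing else left).
So house 4 gets lemons for favorite fruit.
So: house 1 = beech/mangoes, house 2 = spruce/grapes, house 3 = maple/limes, house 4 = pine/lemons.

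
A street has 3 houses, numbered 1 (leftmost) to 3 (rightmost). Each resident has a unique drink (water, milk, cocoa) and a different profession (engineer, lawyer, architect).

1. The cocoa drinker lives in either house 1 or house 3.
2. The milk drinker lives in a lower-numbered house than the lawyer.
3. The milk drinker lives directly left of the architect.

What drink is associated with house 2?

House 1 profession: only engineer fits.
The cocoa drinker is narrowed to house 1 or 3; consider each.
Placing it in house 1 leads to a contradiction, so it's in house 3.
The milk drinker is narrowed to house 1 or 2; consider each.
Placing it in house 2 leads to a contradiction, so it's in house 1.
Clue 3 places the architect in house 2.
House 2's drink must be water (nothing else left).
House 3 profession: only lawyer fits.
So: house 1 = milk/engineer, house 2 = water/architect, house 3 = cocoa/lawyer.

water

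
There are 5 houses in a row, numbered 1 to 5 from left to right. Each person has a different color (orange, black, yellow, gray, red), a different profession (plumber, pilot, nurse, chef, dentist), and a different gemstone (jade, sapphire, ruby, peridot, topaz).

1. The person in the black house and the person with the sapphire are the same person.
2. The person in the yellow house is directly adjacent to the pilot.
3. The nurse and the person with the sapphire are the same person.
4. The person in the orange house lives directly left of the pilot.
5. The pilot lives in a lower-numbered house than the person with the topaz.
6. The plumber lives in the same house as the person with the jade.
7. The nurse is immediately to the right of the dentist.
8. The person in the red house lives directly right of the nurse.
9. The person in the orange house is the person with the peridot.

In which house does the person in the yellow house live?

The person in the black house is narrowed to house 2 or 3 or 4; consider each.
Placing it in house 2 and house 3 leads to a contradiction, so it's in house 4.
Clue 1: the person with the sapphire is in house 4.
Clue 3 places the nurse in house 4.
The dentist is in house 3 (clue 7).
The person in the red house is in house 5 (clue 8).
Clue 4: the person in the orange house is in house 1.
Clue 9: the person with the peridot is in house 1.
The only color still possible for house 2 is gray.
House 3's color must be yellow (nothing else left).
That leaves pilot as the profession for house 2.
Clue 6: the plumber is in house 5.
By clue 6, the person with the jade is in house 5.
That leaves chef as the profession for house 1.
That leaves ruby as the gemstone for house 2.
The only gemstone still possible for house 3 is topaz.
So: house 1 = orange/chef/peridot, house 2 = gray/pilot/ruby, house 3 = yellow/dentist/topaz, house 4 = black/nurse/sapphire, house 5 = red/plumber/jade.

3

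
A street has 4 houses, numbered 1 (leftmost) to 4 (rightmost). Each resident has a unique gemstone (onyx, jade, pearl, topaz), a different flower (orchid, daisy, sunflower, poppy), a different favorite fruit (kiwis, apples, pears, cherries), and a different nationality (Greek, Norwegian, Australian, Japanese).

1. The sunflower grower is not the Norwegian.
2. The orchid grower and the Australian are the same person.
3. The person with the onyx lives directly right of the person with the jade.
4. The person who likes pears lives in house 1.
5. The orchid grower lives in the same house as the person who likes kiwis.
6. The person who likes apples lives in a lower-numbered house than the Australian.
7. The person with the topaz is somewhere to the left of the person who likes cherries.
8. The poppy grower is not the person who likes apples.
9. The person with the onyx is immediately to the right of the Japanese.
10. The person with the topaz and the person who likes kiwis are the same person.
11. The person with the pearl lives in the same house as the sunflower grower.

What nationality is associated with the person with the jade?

Japanese

From clue 4, the person who likes pears must be in house 1.
House 4's favorite fruit must be cherries (nothing else left).
Clue 2: the orchid grower is in house 3.
The Australian is in house 3 (clue 2).
Clue 5: the person who likes kiwis is in house 3.
From clue 6, the person who likes apples must be in house 2.
From clue 10, the person with the topaz must be in house 3.
The person with the onyx is in house 2 (clue 3).
Clue 3: the person with the jade is in house 1.
From clue 9, the Japanese must be in house 1.
The only gemstone still possible for house 4 is pearl.
From clue 11, the sunflower grower must be in house 4.
That leaves poppy as the flower for house 1.
House 2 flower: only daisy fits.
From clue 1, the Norwegian must be in house 2.
The only nationality still possible for house 4 is Greek.
So: house 1 = jade/poppy/pears/Japanese, house 2 = onyx/daisy/apples/Norwegian, house 3 = topaz/orchid/kiwis/Australian, house 4 = pearl/sunflower/cherries/Greek.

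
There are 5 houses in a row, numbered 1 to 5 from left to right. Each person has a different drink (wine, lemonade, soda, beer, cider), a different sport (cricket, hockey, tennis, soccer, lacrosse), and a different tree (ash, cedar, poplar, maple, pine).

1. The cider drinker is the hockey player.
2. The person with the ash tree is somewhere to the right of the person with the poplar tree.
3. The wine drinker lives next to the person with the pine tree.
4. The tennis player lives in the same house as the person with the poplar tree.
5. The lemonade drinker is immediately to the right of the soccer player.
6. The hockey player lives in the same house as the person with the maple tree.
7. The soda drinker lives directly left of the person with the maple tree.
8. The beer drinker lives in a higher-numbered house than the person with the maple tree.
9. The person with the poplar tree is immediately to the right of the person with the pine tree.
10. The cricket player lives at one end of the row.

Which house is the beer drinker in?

5

The cricket player is narrowed to house 1 or 5; consider each.
Placing it in house 1 leads to a contradiction, so it's in house 5.
The beer drinker is narrowed to house 3 or 4 or 5; consider each.
Placing it in house 3 and house 4 leads to a contradiction, so it's in house 5.
The cider drinker is narrowed to house 2 or 3 or 4; consider each.
Placing it in house 2 and house 3 leads to a contradiction, so it's in house 4.
Clue 1 places the hockey player in house 4.
By clue 6, the person with the maple tree is in house 4.
Clue 7: the soda drinker is in house 3.
House 1 drink: only wine fits.
That leaves lemonade as the drink for house 2.
From clue 3, the person with the pine tree must be in house 2.
Clue 5 places the soccer player in house 1.
The person with the poplar tree is in house 3 (clue 9).
That leaves cedar as the tree for house 1.
House 5 tree: only ash fits.
The tennis player is in house 3 (clue 4).
So house 2 gets lacrosse for sport.
So: house 1 = wine/soccer/cedar, house 2 = lemonade/lacrosse/pine, house 3 = soda/tennis/poplar, house 4 = cider/hockey/maple, house 5 = beer/cricket/ash.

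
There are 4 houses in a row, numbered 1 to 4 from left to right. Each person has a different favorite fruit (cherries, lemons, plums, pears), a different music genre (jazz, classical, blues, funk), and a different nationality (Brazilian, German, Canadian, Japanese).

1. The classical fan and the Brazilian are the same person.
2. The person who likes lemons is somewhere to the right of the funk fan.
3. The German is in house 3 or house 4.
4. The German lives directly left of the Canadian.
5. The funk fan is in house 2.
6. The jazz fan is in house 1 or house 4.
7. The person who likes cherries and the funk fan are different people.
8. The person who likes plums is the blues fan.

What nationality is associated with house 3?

From clue 4, the German must be in house 3.
From clue 4, the Canadian must be in house 4.
From clue 5, the funk fan must be in house 2.
The classical fan is in house 1 (clue 1).
Clue 1: the Brazilian is in house 1.
That leaves pears as the favorite fruit for house 2.
The only music genre still possible for house 3 is blues.
That leaves jazz as the music genre for house 4.
House 2's nationality must be Japanese (nothing else left).
From clue 8, the person who likes plums must be in house 3.
That leaves cherries as the favorite fruit for house 1.
House 4's favorite fruit must be lemons (nothing else left).
So: house 1 = cherries/classical/Brazilian, house 2 = pears/funk/Japanese, house 3 = plums/blues/German, house 4 = lemons/jazz/Canadian.

German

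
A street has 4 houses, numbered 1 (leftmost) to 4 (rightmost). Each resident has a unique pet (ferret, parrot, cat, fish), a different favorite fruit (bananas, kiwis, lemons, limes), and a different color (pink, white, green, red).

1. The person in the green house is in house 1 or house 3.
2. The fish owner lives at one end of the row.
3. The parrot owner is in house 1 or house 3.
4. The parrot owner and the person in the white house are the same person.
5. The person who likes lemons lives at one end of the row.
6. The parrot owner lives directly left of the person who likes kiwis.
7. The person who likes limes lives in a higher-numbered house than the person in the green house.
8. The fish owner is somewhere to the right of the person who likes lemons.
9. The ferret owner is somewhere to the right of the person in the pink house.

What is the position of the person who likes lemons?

1

Clue 8 places the fish owner in house 4.
From clue 8, the person who likes lemons must be in house 1.
That leaves red as the color for house 4.
House 2 color: only pink fits.
Clue 9: the ferret owner is in house 3.
The only pet still possible for house 1 is parrot.
House 2 pet: only cat fits.
Clue 4 places the person in the white house in house 1.
From clue 6, the person who likes kiwis must be in house 2.
House 3's color must be green (nothing else left).
The person who likes limes is in house 4 (clue 7).
That leaves bananas as the favorite fruit for house 3.
So: house 1 = parrot/lemons/white, house 2 = cat/kiwis/pink, house 3 = ferret/bananas/green, house 4 = fish/limes/red.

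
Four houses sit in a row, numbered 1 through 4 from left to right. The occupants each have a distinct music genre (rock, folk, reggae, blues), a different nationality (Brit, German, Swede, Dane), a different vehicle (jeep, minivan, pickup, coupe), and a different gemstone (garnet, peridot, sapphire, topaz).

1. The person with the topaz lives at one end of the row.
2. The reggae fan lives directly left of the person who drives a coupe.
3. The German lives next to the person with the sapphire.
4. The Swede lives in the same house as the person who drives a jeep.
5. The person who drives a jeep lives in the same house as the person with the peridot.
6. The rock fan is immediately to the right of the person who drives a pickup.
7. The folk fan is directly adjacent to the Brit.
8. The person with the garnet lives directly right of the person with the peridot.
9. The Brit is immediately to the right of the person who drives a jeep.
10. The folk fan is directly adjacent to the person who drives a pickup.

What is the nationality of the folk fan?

Swede

The person with the topaz is narrowed to house 1 or 4; consider each.
Placing it in house 1 leads to a contradiction, so it's in house 4.
The Brit is narrowed to house 2 or 3; consider each.
Placing it in house 3 leads to a contradiction, so it's in house 2.
By clue 9, the person who drives a jeep is in house 1.
The person who drives a pickup is in house 2 (clue 10).
House 1 nationality: only Swede fits.
Clue 5: the person with the peridot is in house 1.
Clue 6: the rock fan is in house 3.
Clue 8 places the person with the garnet in house 2.
House 1 music genre: only folk fits.
That leaves reggae as the music genre for house 2.
The only music genre still possible for house 4 is blues.
House 3 gemstone: only sapphire fits.
By clue 2, the person who drives a coupe is in house 3.
The German is in house 4 (clue 3).
So house 3 gets Dane for nationality.
The only vehicle still possible for house 4 is minivan.
So: house 1 = folk/Swede/jeep/peridot, house 2 = reggae/Brit/pickup/garnet, house 3 = rock/Dane/coupe/sapphire, house 4 = blues/German/minivan/topaz.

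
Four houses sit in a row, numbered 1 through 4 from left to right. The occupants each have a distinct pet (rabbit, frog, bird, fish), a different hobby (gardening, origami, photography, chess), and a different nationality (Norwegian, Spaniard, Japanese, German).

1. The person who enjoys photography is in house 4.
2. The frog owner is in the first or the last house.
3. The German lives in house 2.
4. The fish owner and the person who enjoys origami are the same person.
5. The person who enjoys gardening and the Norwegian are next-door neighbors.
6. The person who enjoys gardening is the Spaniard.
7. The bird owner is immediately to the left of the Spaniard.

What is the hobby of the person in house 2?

Clue 1 places the person who enjoys photography in house 4.
The German is in house 2 (clue 3).
The person who enjoys gardening is in house 3 (clue 6).
By clue 6, the Spaniard is in house 3.
Clue 7 places the bird owner in house 2.
Clue 4: the fish owner is in house 1.
From clue 4, the person who enjoys origami must be in house 1.
Clue 5 places the Norwegian in house 4.
So house 3 gets rabbit for pet.
House 4 pet: only frog fits.
House 2 hobby: only chess fits.
So house 1 gets Japanese for nationality.
So: house 1 = fish/origami/Japanese, house 2 = bird/chess/German, house 3 = rabbit/gardening/Spaniard, house 4 = frog/photography/Norwegian.

chess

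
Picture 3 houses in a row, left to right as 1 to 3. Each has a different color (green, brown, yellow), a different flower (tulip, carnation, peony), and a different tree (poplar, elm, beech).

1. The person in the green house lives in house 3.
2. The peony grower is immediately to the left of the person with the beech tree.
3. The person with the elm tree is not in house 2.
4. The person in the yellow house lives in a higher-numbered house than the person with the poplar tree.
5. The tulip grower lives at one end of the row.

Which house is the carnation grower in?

By clue 1, the person in the green house is in house 3.
So house 1 gets brown for color.
That leaves yellow as the color for house 2.
The person with the poplar tree is in house 1 (clue 4).
That leaves beech as the tree for house 2.
House 3's tree must be elm (nothing else left).
Clue 2 places the peony grower in house 1.
The only flower still possible for house 2 is carnation.
That leaves tulip as the flower for house 3.
So: house 1 = brown/peony/poplar, house 2 = yellow/carnation/beech, house 3 = green/tulip/elm.

2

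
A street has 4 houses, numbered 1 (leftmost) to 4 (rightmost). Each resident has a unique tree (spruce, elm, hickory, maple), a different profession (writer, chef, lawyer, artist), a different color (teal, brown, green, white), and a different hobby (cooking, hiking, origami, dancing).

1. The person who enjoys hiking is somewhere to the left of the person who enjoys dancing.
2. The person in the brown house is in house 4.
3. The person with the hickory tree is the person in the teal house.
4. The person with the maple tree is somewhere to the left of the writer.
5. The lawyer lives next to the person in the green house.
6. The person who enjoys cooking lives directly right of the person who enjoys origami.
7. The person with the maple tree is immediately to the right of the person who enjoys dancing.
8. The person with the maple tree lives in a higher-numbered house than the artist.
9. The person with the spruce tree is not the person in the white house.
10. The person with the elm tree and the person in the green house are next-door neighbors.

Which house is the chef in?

3

From clue 2, the person in the brown house must be in house 4.
From clue 7, the person with the maple tree must be in house 3.
By clue 7, the person who enjoys dancing is in house 2.
House 4's hobby must be cooking (nothing else left).
From clue 1, the person who enjoys hiking must be in house 1.
Clue 4: the writer is in house 4.
From clue 6, the person who enjoys origami must be in house 3.
The person with the hickory tree is narrowed to house 1 or 2; consider each.
Placing it in house 2 leads to a contradiction, so it's in house 1.
By clue 3, the person in the teal house is in house 1.
Clue 10 places the person in the green house in house 3.
House 2 color: only white fits.
Clue 5: the lawyer is in house 2.
By clue 9, the person with the spruce tree is in house 4.
The only tree still possible for house 2 is elm.
That leaves artist as the profession for house 1.
The only profession still possible for house 3 is chef.
So: house 1 = hickory/artist/teal/hiking, house 2 = elm/lawyer/white/dancing, house 3 = maple/chef/green/origami, house 4 = spruce/writer/brown/cooking.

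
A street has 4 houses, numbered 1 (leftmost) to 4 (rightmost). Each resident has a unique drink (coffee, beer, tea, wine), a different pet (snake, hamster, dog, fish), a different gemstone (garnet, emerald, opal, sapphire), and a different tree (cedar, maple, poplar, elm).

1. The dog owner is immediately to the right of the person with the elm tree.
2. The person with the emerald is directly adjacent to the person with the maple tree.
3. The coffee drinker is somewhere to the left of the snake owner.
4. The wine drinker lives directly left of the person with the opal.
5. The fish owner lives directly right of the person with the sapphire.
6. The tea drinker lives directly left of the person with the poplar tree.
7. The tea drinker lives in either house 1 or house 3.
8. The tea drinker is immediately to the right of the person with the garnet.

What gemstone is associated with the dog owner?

By clue 8, the tea drinker is in house 3.
The person with the garnet is in house 2 (clue 8).
House 4 drink: only beer fits.
The only pet still possible for house 1 is hamster.
From clue 4, the wine drinker must be in house 2.
Clue 4 places the person with the opal in house 3.
From clue 6, the person with the poplar tree must be in house 4.
House 1 drink: only coffee fits.
So house 1 gets sapphire for gemstone.
House 4 gemstone: only emerald fits.
From clue 2, the person with the maple tree must be in house 3.
Clue 5 places the fish owner in house 2.
From clue 1, the dog owner must be in house 3.
By clue 1, the person with the elm tree is in house 2.
House 4 pet: only snake fits.
The only tree still possible for house 1 is cedar.
So: house 1 = coffee/hamster/sapphire/cedar, house 2 = wine/fish/garnet/elm, house 3 = tea/dog/opal/maple, house 4 = beer/snake/emerald/poplar.

opal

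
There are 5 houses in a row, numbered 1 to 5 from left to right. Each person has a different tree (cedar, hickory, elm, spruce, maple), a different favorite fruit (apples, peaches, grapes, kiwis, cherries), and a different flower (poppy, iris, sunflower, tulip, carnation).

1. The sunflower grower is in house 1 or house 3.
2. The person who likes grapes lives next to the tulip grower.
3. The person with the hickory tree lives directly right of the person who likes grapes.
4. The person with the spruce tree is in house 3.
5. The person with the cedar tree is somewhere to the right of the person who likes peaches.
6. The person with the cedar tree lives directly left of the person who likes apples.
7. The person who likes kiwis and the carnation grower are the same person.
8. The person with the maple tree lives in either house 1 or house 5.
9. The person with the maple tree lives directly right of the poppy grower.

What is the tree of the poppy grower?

cedar

The person with the spruce tree is in house 3 (clue 4).
Clue 9 places the person with the maple tree in house 5.
Clue 9 places the poppy grower in house 4.
So house 1 gets elm for tree.
That leaves cherries as the favorite fruit for house 4.
Clue 2: the tulip grower is in house 2.
House 2 favorite fruit: only peaches fits.
Clue 5 places the person with the cedar tree in house 4.
By clue 6, the person who likes apples is in house 5.
So house 2 gets hickory for tree.
The person who likes grapes is in house 1 (clue 3).
So house 3 gets kiwis for favorite fruit.
House 5's flower must be iris (nothing else left).
Clue 7: the carnation grower is in house 3.
House 1's flower must be sunflower (nothing else left).
So: house 1 = elm/grapes/sunflower, house 2 = hickory/peaches/tulip, house 3 = spruce/kiwis/carnation, house 4 = cedar/cherries/poppy, house 5 = maple/apples/iris.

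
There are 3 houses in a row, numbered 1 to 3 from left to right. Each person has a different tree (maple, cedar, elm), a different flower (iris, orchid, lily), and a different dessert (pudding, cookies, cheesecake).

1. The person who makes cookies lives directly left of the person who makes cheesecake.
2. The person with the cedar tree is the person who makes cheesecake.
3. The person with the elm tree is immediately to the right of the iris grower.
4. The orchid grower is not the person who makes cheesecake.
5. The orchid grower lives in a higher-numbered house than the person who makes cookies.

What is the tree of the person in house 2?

That leaves maple as the tree for house 1.
The person with the cedar tree is narrowed to house 2 or 3; consider each.
Placing it in house 3 leads to a contradiction, so it's in house 2.
Clue 2: the person who makes cheesecake is in house 2.
The orchid grower is in house 3 (clue 4).
House 3's tree must be elm (nothing else left).
House 3 dessert: only pudding fits.
Clue 3: the iris grower is in house 2.
The only flower still possible for house 1 is lily.
So house 1 gets cookies for dessert.
So: house 1 = maple/lily/cookies, house 2 = cedar/iris/cheesecake, house 3 = elm/orchid/pudding.

cedar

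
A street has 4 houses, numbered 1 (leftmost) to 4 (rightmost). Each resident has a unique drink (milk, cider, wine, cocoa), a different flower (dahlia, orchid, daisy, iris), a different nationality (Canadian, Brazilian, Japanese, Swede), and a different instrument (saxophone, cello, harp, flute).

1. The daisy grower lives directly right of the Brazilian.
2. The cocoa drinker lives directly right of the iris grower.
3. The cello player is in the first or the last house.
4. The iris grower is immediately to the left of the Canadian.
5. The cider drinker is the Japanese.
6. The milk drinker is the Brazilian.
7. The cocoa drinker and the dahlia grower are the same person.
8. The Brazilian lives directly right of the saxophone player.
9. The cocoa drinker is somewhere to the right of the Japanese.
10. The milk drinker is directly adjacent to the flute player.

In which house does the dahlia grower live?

The milk drinker is narrowed to house 2 or 3; consider each.
Placing it in house 2 leads to a contradiction, so it's in house 3.
By clue 6, the Brazilian is in house 3.
The saxophone player is in house 2 (clue 8).
That leaves harp as the instrument for house 3.
That leaves flute as the instrument for house 4.
The daisy grower is in house 4 (clue 1).
The only instrument still possible for house 1 is cello.
The cocoa drinker is in house 2 (clue 7).
Clue 9 places the Japanese in house 1.
House 4's drink must be wine (nothing else left).
House 2 flower: only dahlia fits.
From clue 2, the iris grower must be in house 1.
From clue 4, the Canadian must be in house 2.
That leaves cider as the drink for house 1.
That leaves orchid as the flower for house 3.
So house 4 gets Swede for nationality.
So: house 1 = cider/iris/Japanese/cello, house 2 = cocoa/dahlia/Canadian/saxophone, house 3 = milk/orchid/Brazilian/harp, house 4 = wine/daisy/Swede/flute.

2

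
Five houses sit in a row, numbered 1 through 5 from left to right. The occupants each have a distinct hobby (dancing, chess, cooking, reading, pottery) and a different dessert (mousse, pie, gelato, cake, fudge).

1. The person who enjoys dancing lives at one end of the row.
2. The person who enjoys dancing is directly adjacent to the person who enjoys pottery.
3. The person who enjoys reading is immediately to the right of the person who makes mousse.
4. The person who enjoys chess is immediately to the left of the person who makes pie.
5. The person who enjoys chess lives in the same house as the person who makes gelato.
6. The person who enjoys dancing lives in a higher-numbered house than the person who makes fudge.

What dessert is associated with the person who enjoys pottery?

pie

From clue 6, the person who enjoys dancing must be in house 5.
By clue 2, the person who enjoys pottery is in house 4.
The only dessert still possible for house 5 is cake.
The person who enjoys reading is narrowed to house 2 or 3; consider each.
Placing it in house 3 leads to a contradiction, so it's in house 2.
By clue 3, the person who makes mousse is in house 1.
Clue 5: the person who enjoys chess is in house 3.
Clue 5 places the person who makes gelato in house 3.
So house 1 gets cooking for hobby.
The person who makes pie is in house 4 (clue 4).
House 2 dessert: only fudge fits.
So: house 1 = cooking/mousse, house 2 = reading/fudge, house 3 = chess/gelato, house 4 = pottery/pie, house 5 = dancing/cake.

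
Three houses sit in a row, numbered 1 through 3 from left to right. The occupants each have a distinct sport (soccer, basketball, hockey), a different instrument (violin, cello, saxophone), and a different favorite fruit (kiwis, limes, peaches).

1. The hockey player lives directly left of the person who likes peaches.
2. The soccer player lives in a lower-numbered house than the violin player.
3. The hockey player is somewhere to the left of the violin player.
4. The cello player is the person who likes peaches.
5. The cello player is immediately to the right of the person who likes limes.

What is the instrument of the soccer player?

cello

That leaves basketball as the sport for house 3.
The only instrument still possible for house 1 is saxophone.
The hockey player is narrowed to house 1 or 2; consider each.
Placing it in house 2 leads to a contradiction, so it's in house 1.
The person who likes peaches is in house 2 (clue 1).
The cello player is in house 2 (clue 4).
By clue 5, the person who likes limes is in house 1.
House 2's sport must be soccer (nothing else left).
That leaves violin as the instrument for house 3.
That leaves kiwis as the favorite fruit for house 3.
So: house 1 = hockey/saxophone/limes, house 2 = soccer/cello/peaches, house 3 = basketball/violin/kiwis.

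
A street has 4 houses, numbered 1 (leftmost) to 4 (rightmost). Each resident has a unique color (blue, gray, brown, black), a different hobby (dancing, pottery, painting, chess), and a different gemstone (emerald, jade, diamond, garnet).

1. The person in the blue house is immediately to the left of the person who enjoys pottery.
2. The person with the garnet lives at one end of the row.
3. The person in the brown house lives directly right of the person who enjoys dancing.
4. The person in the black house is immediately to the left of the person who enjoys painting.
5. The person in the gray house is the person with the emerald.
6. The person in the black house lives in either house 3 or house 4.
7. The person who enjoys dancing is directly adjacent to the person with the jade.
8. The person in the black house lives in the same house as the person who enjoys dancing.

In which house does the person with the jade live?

From clue 6, the person in the black house must be in house 3.
Clue 8 places the person who enjoys dancing in house 3.
So house 1 gets chess for hobby.
The person in the blue house is in house 1 (clue 1).
Clue 1: the person who enjoys pottery is in house 2.
From clue 3, the person in the brown house must be in house 4.
Clue 4: the person who enjoys painting is in house 4.
The only color still possible for house 2 is gray.
House 3 gemstone: only diamond fits.
By clue 5, the person with the emerald is in house 2.
That leaves garnet as the gemstone for house 1.
House 4's gemstone must be jade (nothing else left).
So: house 1 = blue/chess/garnet, house 2 = gray/pottery/emerald, house 3 = black/dancing/diamond, house 4 = brown/painting/jade.

4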